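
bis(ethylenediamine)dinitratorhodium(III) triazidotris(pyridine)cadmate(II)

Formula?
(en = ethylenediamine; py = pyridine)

Cation [Rh…]: ligand charges -2, Rh(III) ⇒ ion charge 1+.
Anion [Cd…]: ligand charges -3, Cd(II) ⇒ ion charge 1−.
One 1+ cation balances one 1− anion.

[Rh(en)2(NO3)2][Cd(N3)3(py)3]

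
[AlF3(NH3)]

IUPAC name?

There is no counter-ion, so the complex is neutral overall.
Ligand charges: 3×fluoro (-1 each), 1×ammine (neutral); total -3. So Al + (-3) = 0, giving Al = +3.
Ligands are named alphabetically: ammine before fluoro.

amminetrifluoroaluminium(III)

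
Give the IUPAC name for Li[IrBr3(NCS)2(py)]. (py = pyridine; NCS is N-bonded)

The 1 lithium counter-ion carries a total charge of +1, so each complex ion is 1−.
Ligand charges: 1×pyridine (neutral), 3×bromo (-1 each), 2×isothiocyanato (-1 each); total -5. So Ir + (-5) = 1−, giving Ir = +4.
Ligands are named alphabetically: bromo before isothiocyanato before pyridine.
The complex ion is anionic, so iridium takes the -ate form iridate(IV).

lithium tribromodiisothiocyanato(pyridine)iridate(IV)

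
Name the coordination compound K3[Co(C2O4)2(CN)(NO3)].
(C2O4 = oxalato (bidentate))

The 3 potassium counter-ions carry a total charge of +3, so each complex ion is 3−.
Ligand charges: 1×cyano (-1 each), 1×nitrato (-1 each), 2×oxalato (-2 each); total -6. So Co + (-6) = 3−, giving Co = +3.
Ligands are named alphabetically: cyano before nitrato before oxalato.
The complex ion is anionic, so cobalt takes the -ate form cobaltate(III).

potassium cyanonitratodioxalatocobaltate(III)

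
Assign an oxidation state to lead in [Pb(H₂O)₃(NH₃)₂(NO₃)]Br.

+2

1 bromide outside the brackets (-1 each) → the complex ion is 1+.
Ligand charges: 3×H2O neutral; 2×NH3 neutral; 1×NO3 = -1; sum -1.
Pb + (-1) = 1+ ⇒ Pb is +2.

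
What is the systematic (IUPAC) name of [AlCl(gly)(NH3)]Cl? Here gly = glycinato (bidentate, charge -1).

amminechloro(glycinato)aluminium(III) chloride

The 1 chloride counter-ion carries a total charge of -1, so each complex ion is 1+.
Ligand charges: 1×chloro (-1 each), 1×ammine (neutral), 1×glycinato (-1 each); total -2. So Al + (-2) = 1+, giving Al = +3.
Ligands are named alphabetically: ammine before chloro before glycinato.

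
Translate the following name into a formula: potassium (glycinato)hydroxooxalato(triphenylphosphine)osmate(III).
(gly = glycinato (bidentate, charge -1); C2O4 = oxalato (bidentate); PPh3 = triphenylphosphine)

K[Os(C2O4)(gly)(OH)(PPh3)]

Ligands: 1 hydroxo (OH, -1), 1 glycinato (gly, -1), 1 oxalato (C2O4, -2), 1 triphenylphosphine (PPh3, neutral). Ligand charge sum = -4.
Charge balance with potassium (+1) requires 1 complex ion per 1 potassium.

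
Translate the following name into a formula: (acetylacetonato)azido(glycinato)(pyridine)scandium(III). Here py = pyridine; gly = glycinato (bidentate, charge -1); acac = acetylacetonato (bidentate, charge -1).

[Sc(acac)(gly)(N3)(py)]

Ligands: 1 pyridine (py, neutral), 1 glycinato (gly, -1), 1 azido (N3, -1), 1 acetylacetonato (acac, -1). Ligand charge sum = -3.
With Sc in oxidation state +3, the complex ion is [Sc...].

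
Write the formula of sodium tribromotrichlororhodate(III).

Ligands: 3 chloro (Cl, -1), 3 bromo (Br, -1). Ligand charge sum = -6.
Charge balance with sodium (+1) requires 1 complex ion per 3 sodium.

Na3[RhBr3Cl3]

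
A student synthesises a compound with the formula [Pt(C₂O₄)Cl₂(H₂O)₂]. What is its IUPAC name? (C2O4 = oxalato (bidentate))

diaquadichlorooxalatoplatinum(IV)

There is no counter-ion, so the complex is neutral overall.
Ligand charges: 2×chloro (-1 each), 2×aqua (neutral), 1×oxalato (-2 each); total -4. So Pt + (-4) = 0, giving Pt = +4.
Ligands are named alphabetically: aqua before chloro before oxalato.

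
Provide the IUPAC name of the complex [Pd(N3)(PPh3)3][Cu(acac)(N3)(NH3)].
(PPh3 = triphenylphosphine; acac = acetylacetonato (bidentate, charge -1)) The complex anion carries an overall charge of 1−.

Both ions are complex: the cation is named first with the plain metal name, the anion second with the -ate form; each ion's ligands are alphabetised independently.
The complex anion is given as 1−; its ligand charges sum to -2, so Cu = +1.
A 1:1 salt means the cation carries the equal and opposite charge, 1+.
Cation: ligand charges sum to -1; for the ion to be 1+, Pd = +2.

azidotris(triphenylphosphine)palladium(II) (acetylacetonato)ammineazidocuprate(I)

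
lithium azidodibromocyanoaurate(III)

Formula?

Li[AuBr2(CN)(N3)]

Ligands: 2 bromo (Br, -1), 1 cyano (CN, -1), 1 azido (N3, -1). Ligand charge sum = -4.
With Au in oxidation state +3, the complex ion is [Au...]^1−.
Charge balance with lithium (+1) requires 1 complex ion per 1 lithium.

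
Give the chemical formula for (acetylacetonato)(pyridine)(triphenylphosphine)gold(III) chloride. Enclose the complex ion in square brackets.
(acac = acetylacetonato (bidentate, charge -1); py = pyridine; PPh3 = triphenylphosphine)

[Au(acac)(PPh3)(py)]Cl2

Ligands: 1 acetylacetonato (acac, -1), 1 pyridine (py, neutral), 1 triphenylphosphine (PPh3, neutral). Ligand charge sum = -1.
With Au in oxidation state +3, the complex ion is [Au...]^2+.
Charge balance with chloride (-1) requires 1 complex ion per 2 chloride.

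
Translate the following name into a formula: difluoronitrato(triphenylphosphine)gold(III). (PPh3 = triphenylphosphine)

[AuF2(NO3)(PPh3)]

Ligands: 2 fluoro (F, -1), 1 nitrato (NO3, -1), 1 triphenylphosphine (PPh3, neutral). Ligand charge sum = -3.
With Au in oxidation state +3, the complex ion is [Au...].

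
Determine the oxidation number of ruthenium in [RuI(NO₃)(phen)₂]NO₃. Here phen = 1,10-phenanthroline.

1 nitrate outside the brackets (-1 each) → the complex ion is 1+.
Ligand charges: 1×NO3 = -1; 2×phen neutral; 1×I = -1; sum -2.
Ru + (-2) = 1+ ⇒ Ru is +3.

+3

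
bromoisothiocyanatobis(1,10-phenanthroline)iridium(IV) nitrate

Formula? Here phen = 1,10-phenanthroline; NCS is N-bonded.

Ligands: 1 bromo (Br, -1), 2 1,10-phenanthroline (phen, neutral), 1 isothiocyanato (NCS, -1). Ligand charge sum = -2.
With Ir in oxidation state +4, the complex ion is [Ir...]^2+.
Charge balance with nitrate (-1) requires 1 complex ion per 2 nitrate.

[IrBr(NCS)(phen)2](NO3)2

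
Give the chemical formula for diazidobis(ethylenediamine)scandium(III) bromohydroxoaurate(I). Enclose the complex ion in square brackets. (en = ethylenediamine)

[Sc(en)2(N3)2][AuBr(OH)]

Cation [Sc…]: ligand charges -2, Sc(III) ⇒ ion charge 1+.
Anion [Au…]: ligand charges -2, Au(I) ⇒ ion charge 1−.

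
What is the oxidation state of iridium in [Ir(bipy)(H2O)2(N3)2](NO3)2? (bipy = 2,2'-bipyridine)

+4

2 nitrate outside the brackets (-1 each) → the complex ion is 2+.
Ligand charges: 2×N3 = -2; 2×H2O neutral; 1×bipy neutral; sum -2.
Ir + (-2) = 2+ ⇒ Ir is +4.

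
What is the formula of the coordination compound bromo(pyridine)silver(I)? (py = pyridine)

Ligands: 1 pyridine (py, neutral), 1 bromo (Br, -1). Ligand charge sum = -1.
With Ag in oxidation state +1, the complex ion is [Ag...].

[AgBr(py)]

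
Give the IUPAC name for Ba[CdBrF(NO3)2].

The 1 barium counter-ion carries a total charge of +2, so each complex ion is 2−.
Ligand charges: 1×fluoro (-1 each), 1×bromo (-1 each), 2×nitrato (-1 each); total -4. So Cd + (-4) = 2−, giving Cd = +2.
The complex ion is anionic, so cadmium takes the -ate form cadmate(II).

barium bromofluorodinitratocadmate(II)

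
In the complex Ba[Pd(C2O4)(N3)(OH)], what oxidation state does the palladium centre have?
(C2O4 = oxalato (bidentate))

1 barium outside the brackets (+2 each) → the complex ion is 2−.
Ligand charges: 1×OH = -1; 1×N3 = -1; 1×C2O4 = -2; sum -4.
Pd + (-4) = 2− ⇒ Pd is +2.

+2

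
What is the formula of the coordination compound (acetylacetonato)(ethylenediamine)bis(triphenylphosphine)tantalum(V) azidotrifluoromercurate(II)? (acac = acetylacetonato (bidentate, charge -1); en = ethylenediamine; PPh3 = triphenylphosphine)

Cation [Ta…]: ligand charges -1, Ta(V) ⇒ ion charge 4+.
Anion [Hg…]: ligand charges -4, Hg(II) ⇒ ion charge 2−.
One 4+ cation requires 2 of the 2− anion.

[Ta(acac)(en)(PPh3)2][HgF3(N3)]2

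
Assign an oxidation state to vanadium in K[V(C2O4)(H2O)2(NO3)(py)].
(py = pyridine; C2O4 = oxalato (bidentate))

1 potassium outside the brackets (+1 each) → the complex ion is 1−.
Ligand charges: 1×py neutral; 2×H2O neutral; 1×NO3 = -1; 1×C2O4 = -2; sum -3.
V + (-3) = 1− ⇒ V is +2.

+2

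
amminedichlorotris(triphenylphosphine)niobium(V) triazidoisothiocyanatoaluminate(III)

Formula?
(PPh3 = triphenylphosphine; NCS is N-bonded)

Cation [Nb…]: ligand charges -2, Nb(V) ⇒ ion charge 3+.
Anion [Al…]: ligand charges -4, Al(III) ⇒ ion charge 1−.
One 3+ cation requires 3 of the 1− anion.

[NbCl2(NH3)(PPh3)3][Al(N3)3(NCS)]3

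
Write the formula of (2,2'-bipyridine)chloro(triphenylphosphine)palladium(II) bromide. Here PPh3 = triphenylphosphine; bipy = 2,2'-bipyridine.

Ligands: 1 triphenylphosphine (PPh3, neutral), 1 chloro (Cl, -1), 1 2,2'-bipyridine (bipy, neutral). Ligand charge sum = -1.
With Pd in oxidation state +2, the complex ion is [Pd...]^1+.
Charge balance with bromide (-1) requires 1 complex ion per 1 bromide.

[Pd(bipy)Cl(PPh3)]Br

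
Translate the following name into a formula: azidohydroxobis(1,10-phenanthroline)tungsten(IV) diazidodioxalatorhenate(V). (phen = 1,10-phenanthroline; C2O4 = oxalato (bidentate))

[W(N3)(OH)(phen)2][Re(C2O4)2(N3)2]2

Cation [W…]: ligand charges -2, W(IV) ⇒ ion charge 2+.
Anion [Re…]: ligand charges -6, Re(V) ⇒ ion charge 1−.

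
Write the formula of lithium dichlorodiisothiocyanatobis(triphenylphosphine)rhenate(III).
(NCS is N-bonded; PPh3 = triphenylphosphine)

Li[ReCl2(NCS)2(PPh3)2]

Ligands: 2 chloro (Cl, -1), 2 isothiocyanato (NCS, -1), 2 triphenylphosphine (PPh3, neutral). Ligand charge sum = -4.
Charge balance with lithium (+1) requires 1 complex ion per 1 lithium.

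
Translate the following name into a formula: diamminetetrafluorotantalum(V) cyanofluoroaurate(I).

Cation [Ta…]: ligand charges -4, Ta(V) ⇒ ion charge 1+.
Anion [Au…]: ligand charges -2, Au(I) ⇒ ion charge 1−.
One 1+ cation balances one 1− anion.

[TaF4(NH3)2][Au(CN)F]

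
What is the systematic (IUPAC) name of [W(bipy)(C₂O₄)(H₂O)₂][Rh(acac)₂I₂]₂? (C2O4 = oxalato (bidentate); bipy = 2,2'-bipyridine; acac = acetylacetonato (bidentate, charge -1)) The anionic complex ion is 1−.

diaqua(2,2'-bipyridine)oxalatotungsten(IV) bis(acetylacetonato)diiodorhodate(III)

Both ions are complex: the cation is named first with the plain metal name, the anion second with the -ate form; each ion's ligands are alphabetised independently.
The complex anion is given as 1−; its ligand charges sum to -4, so Rh = +3.
With 2 anions per cation, the cation must be 2×1 = 2+.
Cation: ligand charges sum to -2; for the ion to be 2+, W = +4.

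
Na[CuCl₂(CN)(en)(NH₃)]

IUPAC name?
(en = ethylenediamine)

The 1 sodium counter-ion carries a total charge of +1, so each complex ion is 1−.
Ligand charges: 1×ammine (neutral), 1×ethylenediamine (neutral), 1×cyano (-1 each), 2×chloro (-1 each); total -3. So Cu + (-3) = 1−, giving Cu = +2.
Ligands are named alphabetically: ammine before chloro before cyano before ethylenediamine.
The complex ion is anionic, so copper takes the -ate form cuprate(II).

sodium amminedichlorocyano(ethylenediamine)cuprate(II)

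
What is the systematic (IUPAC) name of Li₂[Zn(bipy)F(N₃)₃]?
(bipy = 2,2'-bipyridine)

lithium triazido(2,2'-bipyridine)fluorozincate(II)

The 2 lithium counter-ions carry a total charge of +2, so each complex ion is 2−.
Ligand charges: 1×2,2'-bipyridine (neutral), 3×azido (-1 each), 1×fluoro (-1 each); total -4. So Zn + (-4) = 2−, giving Zn = +2.
Ligands are named alphabetically: azido before bipyridine before fluoro.
The complex ion is anionic, so zinc takes the -ate form zincate(II).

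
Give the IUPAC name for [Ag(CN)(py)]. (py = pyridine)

cyano(pyridine)silver(I)

There is no counter-ion, so the complex is neutral overall.
Ligand charges: 1×pyridine (neutral), 1×cyano (-1 each); total -1. So Ag + (-1) = 0, giving Ag = +1.
Ligands are named alphabetically: cyano before pyridine.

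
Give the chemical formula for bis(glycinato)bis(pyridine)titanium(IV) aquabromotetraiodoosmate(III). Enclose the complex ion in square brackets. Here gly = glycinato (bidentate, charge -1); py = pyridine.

[Ti(gly)2(py)2][OsBr(H2O)I4]

Cation [Ti…]: ligand charges -2, Ti(IV) ⇒ ion charge 2+.
Anion [Os…]: ligand charges -5, Os(III) ⇒ ion charge 2−.
One 2+ cation balances one 2− anion.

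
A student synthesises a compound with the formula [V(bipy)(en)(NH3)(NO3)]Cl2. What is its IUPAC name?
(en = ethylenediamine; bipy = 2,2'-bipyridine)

ammine(2,2'-bipyridine)(ethylenediamine)nitratovanadium(III) chloride

The 2 chloride counter-ions carry a total charge of -2, so each complex ion is 2+.
Ligand charges: 1×ethylenediamine (neutral), 1×nitrato (-1 each), 1×2,2'-bipyridine (neutral), 1×ammine (neutral); total -1. So V + (-1) = 2+, giving V = +3.
Ligands are named alphabetically: ammine before bipyridine before ethylenediamine before nitrato.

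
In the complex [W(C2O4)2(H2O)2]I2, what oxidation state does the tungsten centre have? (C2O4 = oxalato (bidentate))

+6

2 iodide outside the brackets (-1 each) → the complex ion is 2+.
Ligand charges: 2×C2O4 = -4; 2×H2O neutral; sum -4.
W + (-4) = 2+ ⇒ W is +6.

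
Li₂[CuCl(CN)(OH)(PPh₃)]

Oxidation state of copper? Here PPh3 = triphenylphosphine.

+1

2 lithium outside the brackets (+1 each) → the complex ion is 2−.
Ligand charges: 1×CN = -1; 1×OH = -1; 1×PPh3 neutral; 1×Cl = -1; sum -3.
Cu + (-3) = 2− ⇒ Cu is +1.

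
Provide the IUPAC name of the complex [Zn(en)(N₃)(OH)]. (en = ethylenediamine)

There is no counter-ion, so the complex is neutral overall.
Ligand charges: 1×hydroxo (-1 each), 1×ethylenediamine (neutral), 1×azido (-1 each); total -2. So Zn + (-2) = 0, giving Zn = +2.
Ligands are named alphabetically: azido before ethylenediamine before hydroxo.

azido(ethylenediamine)hydroxozinc(II)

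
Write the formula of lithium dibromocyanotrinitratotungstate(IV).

Ligands: 2 bromo (Br, -1), 3 nitrato (NO3, -1), 1 cyano (CN, -1). Ligand charge sum = -6.
With W in oxidation state +4, the complex ion is [W...]^2−.
Charge balance with lithium (+1) requires 1 complex ion per 2 lithium.

Li2[WBr2(CN)(NO3)3]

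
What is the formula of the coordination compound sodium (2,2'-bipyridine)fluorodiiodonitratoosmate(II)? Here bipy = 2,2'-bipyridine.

Ligands: 1 nitrato (NO3, -1), 2 iodo (I, -1), 1 fluoro (F, -1), 1 2,2'-bipyridine (bipy, neutral). Ligand charge sum = -4.
With Os in oxidation state +2, the complex ion is [Os...]^2−.
Charge balance with sodium (+1) requires 1 complex ion per 2 sodium.

Na2[Os(bipy)FI2(NO3)]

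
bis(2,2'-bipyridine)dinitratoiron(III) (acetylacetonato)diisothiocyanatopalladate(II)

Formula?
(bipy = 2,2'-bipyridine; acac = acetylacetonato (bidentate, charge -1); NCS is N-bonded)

Cation [Fe…]: ligand charges -2, Fe(III) ⇒ ion charge 1+.
Anion [Pd…]: ligand charges -3, Pd(II) ⇒ ion charge 1−.
One 1+ cation balances one 1− anion.

[Fe(bipy)2(NO3)2][Pd(acac)(NCS)2]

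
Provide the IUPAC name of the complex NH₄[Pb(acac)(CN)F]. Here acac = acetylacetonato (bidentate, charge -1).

The 1 ammonium counter-ion carries a total charge of +1, so each complex ion is 1−.
Ligand charges: 1×fluoro (-1 each), 1×cyano (-1 each), 1×acetylacetonato (-1 each); total -3. So Pb + (-3) = 1−, giving Pb = +2.
Ligands are named alphabetically: acetylacetonato before cyano before fluoro.
The complex ion is anionic, so lead takes the -ate form plumbate(II).

ammonium (acetylacetonato)cyanofluoroplumbate(II)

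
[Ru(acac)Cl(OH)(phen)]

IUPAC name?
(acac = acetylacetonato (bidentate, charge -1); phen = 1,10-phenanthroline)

There is no counter-ion, so the complex is neutral overall.
Ligand charges: 1×hydroxo (-1 each), 1×chloro (-1 each), 1×acetylacetonato (-1 each), 1×1,10-phenanthroline (neutral); total -3. So Ru + (-3) = 0, giving Ru = +3.
Ligands are named alphabetically: acetylacetonato before chloro before hydroxo before phenanthroline.

(acetylacetonato)chlorohydroxo(1,10-phenanthroline)ruthenium(III)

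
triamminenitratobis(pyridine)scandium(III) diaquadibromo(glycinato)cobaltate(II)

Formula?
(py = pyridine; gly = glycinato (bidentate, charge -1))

[Sc(NH3)3(NO3)(py)2][CoBr2(gly)(H2O)2]2

Cation [Sc…]: ligand charges -1, Sc(III) ⇒ ion charge 2+.
Anion [Co…]: ligand charges -3, Co(II) ⇒ ion charge 1−.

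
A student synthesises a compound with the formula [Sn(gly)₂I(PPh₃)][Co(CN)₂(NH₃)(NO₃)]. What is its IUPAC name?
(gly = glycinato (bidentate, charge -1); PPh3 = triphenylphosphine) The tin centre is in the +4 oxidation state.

Sn is given as +4; the cation's ligand charges sum to -3, so the complex cation is 1+.
A 1:1 salt means the anion carries the equal and opposite charge, 1−.
Anion: ligand charges sum to -3; for the ion to be 1−, Co = +2.

bis(glycinato)iodo(triphenylphosphine)tin(IV) amminedicyanonitratocobaltate(II)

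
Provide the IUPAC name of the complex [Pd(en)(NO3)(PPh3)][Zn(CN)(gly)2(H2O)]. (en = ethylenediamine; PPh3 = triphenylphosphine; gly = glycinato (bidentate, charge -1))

Zinc is always +2 in its complexes; the anion's ligand charges sum to -3, so the complex anion is 1−.
A 1:1 salt means the cation carries the equal and opposite charge, 1+.
Cation: ligand charges sum to -1; for the ion to be 1+, Pd = +2.

(ethylenediamine)nitrato(triphenylphosphine)palladium(II) aquacyanobis(glycinato)zincate(II)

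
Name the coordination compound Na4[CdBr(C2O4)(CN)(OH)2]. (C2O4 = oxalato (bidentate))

The 4 sodium counter-ions carry a total charge of +4, so each complex ion is 4−.
Ligand charges: 1×bromo (-1 each), 1×cyano (-1 each), 2×hydroxo (-1 each), 1×oxalato (-2 each); total -6. So Cd + (-6) = 4−, giving Cd = +2.
Ligands are named alphabetically: bromo before cyano before hydroxo before oxalato.
The complex ion is anionic, so cadmium takes the -ate form cadmate(II).

sodium bromocyanodihydroxooxalatocadmate(II)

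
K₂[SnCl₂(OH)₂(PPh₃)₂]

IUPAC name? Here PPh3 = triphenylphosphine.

The 2 potassium counter-ions carry a total charge of +2, so each complex ion is 2−.
Ligand charges: 2×triphenylphosphine (neutral), 2×chloro (-1 each), 2×hydroxo (-1 each); total -4. So Sn + (-4) = 2−, giving Sn = +2.
The complex ion is anionic, so tin takes the -ate form stannate(II).

potassium dichlorodihydroxobis(triphenylphosphine)stannate(II)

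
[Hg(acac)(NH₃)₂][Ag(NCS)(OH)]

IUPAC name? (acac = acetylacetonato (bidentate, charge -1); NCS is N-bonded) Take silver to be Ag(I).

(acetylacetonato)diamminemercury(II) hydroxoisothiocyanatoargentate(I)

Both ions are complex: the cation is named first with the plain metal name, the anion second with the -ate form; each ion's ligands are alphabetised independently.
Ag is given as +1; the anion's ligand charges sum to -2, so the complex anion is 1−.
A 1:1 salt means the cation carries the equal and opposite charge, 1+.
Cation: ligand charges sum to -1; for the ion to be 1+, Hg = +2.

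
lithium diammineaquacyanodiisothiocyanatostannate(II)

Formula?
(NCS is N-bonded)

Li[Sn(CN)(H2O)(NCS)2(NH3)2]

Ligands: 1 cyano (CN, -1), 2 isothiocyanato (NCS, -1), 2 ammine (NH3, neutral), 1 aqua (H2O, neutral). Ligand charge sum = -3.
With Sn in oxidation state +2, the complex ion is [Sn...]^1−.
Charge balance with lithium (+1) requires 1 complex ion per 1 lithium.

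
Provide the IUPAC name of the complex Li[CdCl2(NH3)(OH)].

lithium amminedichlorohydroxocadmate(II)

The 1 lithium counter-ion carries a total charge of +1, so each complex ion is 1−.
Ligand charges: 2×chloro (-1 each), 1×ammine (neutral), 1×hydroxo (-1 each); total -3. So Cd + (-3) = 1−, giving Cd = +2.
The complex ion is anionic, so cadmium takes the -ate form cadmate(II).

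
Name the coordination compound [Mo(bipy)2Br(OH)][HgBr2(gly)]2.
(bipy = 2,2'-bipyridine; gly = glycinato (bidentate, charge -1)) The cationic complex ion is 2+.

bis(2,2'-bipyridine)bromohydroxomolybdenum(IV) dibromo(glycinato)mercurate(II)

Both ions are complex: the cation is named first with the plain metal name, the anion second with the -ate form; each ion's ligands are alphabetised independently.
The complex cation is given as 2+; its ligand charges sum to -2, so Mo = +4.
With 2 anions per cation, each anion must be 2/2 = 1−.
Anion: ligand charges sum to -3; for the ion to be 1−, Hg = +2.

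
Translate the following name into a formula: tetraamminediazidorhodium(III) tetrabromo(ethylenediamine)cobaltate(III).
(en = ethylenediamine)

Cation [Rh…]: ligand charges -2, Rh(III) ⇒ ion charge 1+.
Anion [Co…]: ligand charges -4, Co(III) ⇒ ion charge 1−.
One 1+ cation balances one 1− anion.

[Rh(N3)2(NH3)4][CoBr4(en)]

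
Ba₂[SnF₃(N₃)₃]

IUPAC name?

The 2 barium counter-ions carry a total charge of +4, so each complex ion is 4−.
Ligand charges: 3×fluoro (-1 each), 3×azido (-1 each); total -6. So Sn + (-6) = 4−, giving Sn = +2.
Ligands are named alphabetically: azido before fluoro.
The complex ion is anionic, so tin takes the -ate form stannate(II).

barium triazidotrifluorostannate(II)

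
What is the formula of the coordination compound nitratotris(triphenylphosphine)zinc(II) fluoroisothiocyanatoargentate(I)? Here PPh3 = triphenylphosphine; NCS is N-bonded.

Cation [Zn…]: ligand charges -1, Zn(II) ⇒ ion charge 1+.
Anion [Ag…]: ligand charges -2, Ag(I) ⇒ ion charge 1−.
One 1+ cation balances one 1− anion.

[Zn(NO3)(PPh3)3][AgF(NCS)]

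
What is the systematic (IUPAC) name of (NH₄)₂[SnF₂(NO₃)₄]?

The 2 ammonium counter-ions carry a total charge of +2, so each complex ion is 2−.
Ligand charges: 2×fluoro (-1 each), 4×nitrato (-1 each); total -6. So Sn + (-6) = 2−, giving Sn = +4.
Ligands are named alphabetically: fluoro before nitrato.
The complex ion is anionic, so tin takes the -ate form stannate(IV).

ammonium difluorotetranitratostannate(IV)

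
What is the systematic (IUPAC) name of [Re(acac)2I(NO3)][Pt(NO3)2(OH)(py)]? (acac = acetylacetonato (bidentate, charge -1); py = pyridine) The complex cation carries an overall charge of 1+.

bis(acetylacetonato)iodonitratorhenium(V) hydroxodinitrato(pyridine)platinate(II)

Both ions are complex: the cation is named first with the plain metal name, the anion second with the -ate form; each ion's ligands are alphabetised independently.
The complex cation is given as 1+; its ligand charges sum to -4, so Re = +5.
A 1:1 salt means the anion carries the equal and opposite charge, 1−.
Anion: ligand charges sum to -3; for the ion to be 1−, Pt = +2.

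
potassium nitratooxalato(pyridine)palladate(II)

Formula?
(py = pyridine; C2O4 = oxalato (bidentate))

K[Pd(C2O4)(NO3)(py)]

Ligands: 1 pyridine (py, neutral), 1 oxalato (C2O4, -2), 1 nitrato (NO3, -1). Ligand charge sum = -3.
With Pd in oxidation state +2, the complex ion is [Pd...]^1−.
Charge balance with potassium (+1) requires 1 complex ion per 1 potassium.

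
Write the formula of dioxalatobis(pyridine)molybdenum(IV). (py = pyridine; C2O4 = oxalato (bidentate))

Ligands: 2 pyridine (py, neutral), 2 oxalato (C2O4, -2). Ligand charge sum = -4.
With Mo in oxidation state +4, the complex ion is [Mo...].

[Mo(C2O4)2(py)2]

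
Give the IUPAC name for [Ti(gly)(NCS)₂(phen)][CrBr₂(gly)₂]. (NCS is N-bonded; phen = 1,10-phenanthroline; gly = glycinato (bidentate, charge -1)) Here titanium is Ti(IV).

(glycinato)diisothiocyanato(1,10-phenanthroline)titanium(IV) dibromobis(glycinato)chromate(III)

Both ions are complex: the cation is named first with the plain metal name, the anion second with the -ate form; each ion's ligands are alphabetised independently.
Ti is given as +4; the cation's ligand charges sum to -3, so the complex cation is 1+.
A 1:1 salt means the anion carries the equal and opposite charge, 1−.
Anion: ligand charges sum to -4; for the ion to be 1−, Cr = +3.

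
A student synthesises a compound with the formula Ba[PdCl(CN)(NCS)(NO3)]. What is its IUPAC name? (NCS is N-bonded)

The 1 barium counter-ion carries a total charge of +2, so each complex ion is 2−.
Ligand charges: 1×isothiocyanato (-1 each), 1×chloro (-1 each), 1×nitrato (-1 each), 1×cyano (-1 each); total -4. So Pd + (-4) = 2−, giving Pd = +2.
The complex ion is anionic, so palladium takes the -ate form palladate(II).

barium chlorocyanoisothiocyanatonitratopalladate(II)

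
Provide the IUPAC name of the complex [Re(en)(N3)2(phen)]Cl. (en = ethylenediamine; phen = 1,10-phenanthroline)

The 1 chloride counter-ion carries a total charge of -1, so each complex ion is 1+.
Ligand charges: 1×ethylenediamine (neutral), 1×1,10-phenanthroline (neutral), 2×azido (-1 each); total -2. So Re + (-2) = 1+, giving Re = +3.
Ligands are named alphabetically: azido before ethylenediamine before phenanthroline.

diazido(ethylenediamine)(1,10-phenanthroline)rhenium(III) chloride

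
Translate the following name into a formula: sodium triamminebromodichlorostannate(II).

Ligands: 1 bromo (Br, -1), 3 ammine (NH3, neutral), 2 chloro (Cl, -1). Ligand charge sum = -3.
Charge balance with sodium (+1) requires 1 complex ion per 1 sodium.

Na[SnBrCl2(NH3)3]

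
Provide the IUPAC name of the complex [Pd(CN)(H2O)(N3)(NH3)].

There is no counter-ion, so the complex is neutral overall.
Ligand charges: 1×cyano (-1 each), 1×aqua (neutral), 1×ammine (neutral), 1×azido (-1 each); total -2. So Pd + (-2) = 0, giving Pd = +2.
Ligands are named alphabetically: ammine before aqua before azido before cyano.

ammineaquaazidocyanopalladium(II)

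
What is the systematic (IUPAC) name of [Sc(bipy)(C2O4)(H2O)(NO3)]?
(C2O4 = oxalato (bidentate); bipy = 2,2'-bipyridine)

There is no counter-ion, so the complex is neutral overall.
Ligand charges: 1×aqua (neutral), 1×oxalato (-2 each), 1×nitrato (-1 each), 1×2,2'-bipyridine (neutral); total -3. So Sc + (-3) = 0, giving Sc = +3.
Ligands are named alphabetically: aqua before bipyridine before nitrato before oxalato.

aqua(2,2'-bipyridine)nitratooxalatoscandium(III)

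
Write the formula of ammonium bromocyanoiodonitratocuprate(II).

(NH4)2[CuBr(CN)I(NO3)]

Ligands: 1 cyano (CN, -1), 1 iodo (I, -1), 1 nitrato (NO3, -1), 1 bromo (Br, -1). Ligand charge sum = -4.
With Cu in oxidation state +2, the complex ion is [Cu...]^2−.
Charge balance with ammonium (+1) requires 1 complex ion per 2 ammonium.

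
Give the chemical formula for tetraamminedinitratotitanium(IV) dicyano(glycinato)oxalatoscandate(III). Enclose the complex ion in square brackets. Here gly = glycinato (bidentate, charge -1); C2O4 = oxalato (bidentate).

[Ti(NH3)4(NO3)2][Sc(C2O4)(CN)2(gly)]

Cation [Ti…]: ligand charges -2, Ti(IV) ⇒ ion charge 2+.
Anion [Sc…]: ligand charges -5, Sc(III) ⇒ ion charge 2−.
One 2+ cation balances one 2− anion.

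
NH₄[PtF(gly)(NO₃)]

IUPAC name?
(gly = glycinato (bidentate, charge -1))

ammonium fluoro(glycinato)nitratoplatinate(II)

The 1 ammonium counter-ion carries a total charge of +1, so each complex ion is 1−.
Ligand charges: 1×glycinato (-1 each), 1×fluoro (-1 each), 1×nitrato (-1 each); total -3. So Pt + (-3) = 1−, giving Pt = +2.
Ligands are named alphabetically: fluoro before glycinato before nitrato.
The complex ion is anionic, so platinum takes the -ate form platinate(II).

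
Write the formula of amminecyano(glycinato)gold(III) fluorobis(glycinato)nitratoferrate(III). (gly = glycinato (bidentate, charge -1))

Cation [Au…]: ligand charges -2, Au(III) ⇒ ion charge 1+.
Anion [Fe…]: ligand charges -4, Fe(III) ⇒ ion charge 1−.

[Au(CN)(gly)(NH3)][FeF(gly)2(NO3)]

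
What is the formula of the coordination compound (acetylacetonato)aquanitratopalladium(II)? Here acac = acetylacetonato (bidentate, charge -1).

Ligands: 1 aqua (H2O, neutral), 1 nitrato (NO3, -1), 1 acetylacetonato (acac, -1). Ligand charge sum = -2.
With Pd in oxidation state +2, the complex ion is [Pd...].

[Pd(acac)(H2O)(NO3)]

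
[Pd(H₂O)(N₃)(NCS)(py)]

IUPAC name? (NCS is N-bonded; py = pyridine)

There is no counter-ion, so the complex is neutral overall.
Ligand charges: 1×isothiocyanato (-1 each), 1×pyridine (neutral), 1×aqua (neutral), 1×azido (-1 each); total -2. So Pd + (-2) = 0, giving Pd = +2.
Ligands are named alphabetically: aqua before azido before isothiocyanato before pyridine.

aquaazidoisothiocyanato(pyridine)palladium(II)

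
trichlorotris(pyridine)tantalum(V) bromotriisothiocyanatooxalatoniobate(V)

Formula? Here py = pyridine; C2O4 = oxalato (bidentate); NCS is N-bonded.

Cation [Ta…]: ligand charges -3, Ta(V) ⇒ ion charge 2+.
Anion [Nb…]: ligand charges -6, Nb(V) ⇒ ion charge 1−.

[TaCl3(py)3][NbBr(C2O4)(NCS)3]2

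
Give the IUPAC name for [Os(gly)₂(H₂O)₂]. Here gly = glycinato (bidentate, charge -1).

There is no counter-ion, so the complex is neutral overall.
Ligand charges: 2×aqua (neutral), 2×glycinato (-1 each); total -2. So Os + (-2) = 0, giving Os = +2.
Ligands are named alphabetically: aqua before glycinato.

diaquabis(glycinato)osmium(II)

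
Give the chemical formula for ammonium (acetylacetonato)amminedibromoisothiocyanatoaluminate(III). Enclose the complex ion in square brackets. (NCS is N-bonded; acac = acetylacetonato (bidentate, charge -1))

NH4[Al(acac)Br2(NCS)(NH3)]

Ligands: 1 isothiocyanato (NCS, -1), 1 acetylacetonato (acac, -1), 2 bromo (Br, -1), 1 ammine (NH3, neutral). Ligand charge sum = -4.
With Al in oxidation state +3, the complex ion is [Al...]^1−.
Charge balance with ammonium (+1) requires 1 complex ion per 1 ammonium.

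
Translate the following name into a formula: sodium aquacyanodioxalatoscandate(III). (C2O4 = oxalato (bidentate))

Na2[Sc(C2O4)2(CN)(H2O)]

Ligands: 1 cyano (CN, -1), 2 oxalato (C2O4, -2), 1 aqua (H2O, neutral). Ligand charge sum = -5.
With Sc in oxidation state +3, the complex ion is [Sc...]^2−.
Charge balance with sodium (+1) requires 1 complex ion per 2 sodium.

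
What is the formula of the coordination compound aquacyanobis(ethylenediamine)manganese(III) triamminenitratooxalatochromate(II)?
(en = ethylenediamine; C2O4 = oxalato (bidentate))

Cation [Mn…]: ligand charges -1, Mn(III) ⇒ ion charge 2+.
Anion [Cr…]: ligand charges -3, Cr(II) ⇒ ion charge 1−.

[Mn(CN)(en)2(H2O)][Cr(C2O4)(NH3)3(NO3)]2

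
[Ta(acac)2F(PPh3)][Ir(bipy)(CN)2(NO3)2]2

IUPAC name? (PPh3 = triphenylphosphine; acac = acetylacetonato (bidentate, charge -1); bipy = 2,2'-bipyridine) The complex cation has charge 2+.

bis(acetylacetonato)fluoro(triphenylphosphine)tantalum(V) (2,2'-bipyridine)dicyanodinitratoiridate(III)

Both ions are complex: the cation is named first with the plain metal name, the anion second with the -ate form; each ion's ligands are alphabetised independently.
The complex cation is given as 2+; its ligand charges sum to -3, so Ta = +5.
With 2 anions per cation, each anion must be 2/2 = 1−.
Anion: ligand charges sum to -4; for the ion to be 1−, Ir = +3.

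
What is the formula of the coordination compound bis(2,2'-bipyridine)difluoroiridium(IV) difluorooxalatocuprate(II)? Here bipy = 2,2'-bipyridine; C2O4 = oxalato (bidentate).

Cation [Ir…]: ligand charges -2, Ir(IV) ⇒ ion charge 2+.
Anion [Cu…]: ligand charges -4, Cu(II) ⇒ ion charge 2−.
One 2+ cation balances one 2− anion.

[Ir(bipy)2F2][Cu(C2O4)F2]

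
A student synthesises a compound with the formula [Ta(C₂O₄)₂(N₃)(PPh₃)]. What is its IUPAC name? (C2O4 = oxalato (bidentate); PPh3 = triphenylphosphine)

There is no counter-ion, so the complex is neutral overall.
Ligand charges: 2×oxalato (-2 each), 1×azido (-1 each), 1×triphenylphosphine (neutral); total -5. So Ta + (-5) = 0, giving Ta = +5.
Ligands are named alphabetically: azido before oxalato before triphenylphosphine.

azidodioxalato(triphenylphosphine)tantalum(V)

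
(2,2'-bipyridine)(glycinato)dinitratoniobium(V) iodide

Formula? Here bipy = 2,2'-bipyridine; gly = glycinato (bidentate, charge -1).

Ligands: 2 nitrato (NO3, -1), 1 2,2'-bipyridine (bipy, neutral), 1 glycinato (gly, -1). Ligand charge sum = -3.
With Nb in oxidation state +5, the complex ion is [Nb...]^2+.
Charge balance with iodide (-1) requires 1 complex ion per 2 iodide.

[Nb(bipy)(gly)(NO3)2]I2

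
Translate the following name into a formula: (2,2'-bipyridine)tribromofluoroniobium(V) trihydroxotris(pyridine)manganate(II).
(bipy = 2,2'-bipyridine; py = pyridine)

Cation [Nb…]: ligand charges -4, Nb(V) ⇒ ion charge 1+.
Anion [Mn…]: ligand charges -3, Mn(II) ⇒ ion charge 1−.

[Nb(bipy)Br3F][Mn(OH)3(py)3]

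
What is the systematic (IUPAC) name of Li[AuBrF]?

lithium bromofluoroaurate(I)

The 1 lithium counter-ion carries a total charge of +1, so each complex ion is 1−.
Ligand charges: 1×fluoro (-1 each), 1×bromo (-1 each); total -2. So Au + (-2) = 1−, giving Au = +1.
Ligands are named alphabetically: bromo before fluoro.
The complex ion is anionic, so gold takes the -ate form aurate(I).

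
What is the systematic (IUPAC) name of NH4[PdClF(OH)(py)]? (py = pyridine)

The 1 ammonium counter-ion carries a total charge of +1, so each complex ion is 1−.
Ligand charges: 1×pyridine (neutral), 1×chloro (-1 each), 1×fluoro (-1 each), 1×hydroxo (-1 each); total -3. So Pd + (-3) = 1−, giving Pd = +2.
The complex ion is anionic, so palladium takes the -ate form palladate(II).

ammonium chlorofluorohydroxo(pyridine)palladate(II)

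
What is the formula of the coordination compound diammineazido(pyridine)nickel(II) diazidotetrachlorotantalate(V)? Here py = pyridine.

Cation [Ni…]: ligand charges -1, Ni(II) ⇒ ion charge 1+.
Anion [Ta…]: ligand charges -6, Ta(V) ⇒ ion charge 1−.
One 1+ cation balances one 1− anion.

[Ni(N3)(NH3)2(py)][TaCl4(N3)2]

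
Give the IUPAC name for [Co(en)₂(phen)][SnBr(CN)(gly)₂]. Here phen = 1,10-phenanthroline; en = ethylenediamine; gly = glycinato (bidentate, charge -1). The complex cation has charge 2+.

bis(ethylenediamine)(1,10-phenanthroline)cobalt(II) bromocyanobis(glycinato)stannate(II)

Both ions are complex: the cation is named first with the plain metal name, the anion second with the -ate form; each ion's ligands are alphabetised independently.
The complex cation is given as 2+; its ligand charges sum to 0, so Co = +2.
A 1:1 salt means the anion carries the equal and opposite charge, 2−.
Anion: ligand charges sum to -4; for the ion to be 2−, Sn = +2.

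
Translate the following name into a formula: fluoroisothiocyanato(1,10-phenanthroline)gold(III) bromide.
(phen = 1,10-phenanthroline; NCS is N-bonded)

[AuF(NCS)(phen)]Br

Ligands: 1 1,10-phenanthroline (phen, neutral), 1 isothiocyanato (NCS, -1), 1 fluoro (F, -1). Ligand charge sum = -2.
With Au in oxidation state +3, the complex ion is [Au...]^1+.
Charge balance with bromide (-1) requires 1 complex ion per 1 bromide.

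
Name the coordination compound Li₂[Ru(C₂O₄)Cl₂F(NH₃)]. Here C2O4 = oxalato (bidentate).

lithium amminedichlorofluorooxalatoruthenate(III)

The 2 lithium counter-ions carry a total charge of +2, so each complex ion is 2−.
Ligand charges: 1×fluoro (-1 each), 1×ammine (neutral), 2×chloro (-1 each), 1×oxalato (-2 each); total -5. So Ru + (-5) = 2−, giving Ru = +3.
Ligands are named alphabetically: ammine before chloro before fluoro before oxalato.
The complex ion is anionic, so ruthenium takes the -ate form ruthenate(III).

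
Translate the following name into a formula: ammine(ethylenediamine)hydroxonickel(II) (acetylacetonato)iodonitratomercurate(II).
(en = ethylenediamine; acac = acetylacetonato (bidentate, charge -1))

Cation [Ni…]: ligand charges -1, Ni(II) ⇒ ion charge 1+.
Anion [Hg…]: ligand charges -3, Hg(II) ⇒ ion charge 1−.

[Ni(en)(NH3)(OH)][Hg(acac)I(NO3)]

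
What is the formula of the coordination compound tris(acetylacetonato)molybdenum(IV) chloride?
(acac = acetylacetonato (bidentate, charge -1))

Ligands: 3 acetylacetonato (acac, -1). Ligand charge sum = -3.
With Mo in oxidation state +4, the complex ion is [Mo...]^1+.
Charge balance with chloride (-1) requires 1 complex ion per 1 chloride.

[Mo(acac)3]Cl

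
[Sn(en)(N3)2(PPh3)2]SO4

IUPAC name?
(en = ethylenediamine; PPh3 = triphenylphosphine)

diazido(ethylenediamine)bis(triphenylphosphine)tin(IV) sulfate

The 1 sulfate counter-ion carries a total charge of -2, so each complex ion is 2+.
Ligand charges: 2×azido (-1 each), 1×ethylenediamine (neutral), 2×triphenylphosphine (neutral); total -2. So Sn + (-2) = 2+, giving Sn = +4.
Ligands are named alphabetically: azido before ethylenediamine before triphenylphosphine.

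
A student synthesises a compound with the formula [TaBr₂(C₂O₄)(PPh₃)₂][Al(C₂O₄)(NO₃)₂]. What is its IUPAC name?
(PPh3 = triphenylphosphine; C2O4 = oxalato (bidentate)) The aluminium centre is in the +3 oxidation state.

dibromooxalatobis(triphenylphosphine)tantalum(V) dinitratooxalatoaluminate(III)

Both ions are complex: the cation is named first with the plain metal name, the anion second with the -ate form; each ion's ligands are alphabetised independently.
Al is given as +3; the anion's ligand charges sum to -4, so the complex anion is 1−.
A 1:1 salt means the cation carries the equal and opposite charge, 1+.
Cation: ligand charges sum to -4; for the ion to be 1+, Ta = +5.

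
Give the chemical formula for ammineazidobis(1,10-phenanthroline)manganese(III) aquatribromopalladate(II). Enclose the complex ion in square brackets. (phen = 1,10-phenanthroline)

[Mn(N3)(NH3)(phen)2][PdBr3(H2O)]2

Cation [Mn…]: ligand charges -1, Mn(III) ⇒ ion charge 2+.
Anion [Pd…]: ligand charges -3, Pd(II) ⇒ ion charge 1−.
One 2+ cation requires 2 of the 1− anion.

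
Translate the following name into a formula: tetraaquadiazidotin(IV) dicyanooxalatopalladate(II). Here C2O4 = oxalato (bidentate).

Cation [Sn…]: ligand charges -2, Sn(IV) ⇒ ion charge 2+.
Anion [Pd…]: ligand charges -4, Pd(II) ⇒ ion charge 2−.
One 2+ cation balances one 2− anion.

[Sn(H2O)4(N3)2][Pd(C2O4)(CN)2]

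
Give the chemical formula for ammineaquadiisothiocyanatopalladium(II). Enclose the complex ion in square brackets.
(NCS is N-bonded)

Ligands: 1 aqua (H2O, neutral), 1 ammine (NH3, neutral), 2 isothiocyanato (NCS, -1). Ligand charge sum = -2.
With Pd in oxidation state +2, the complex ion is [Pd...].

[Pd(H2O)(NCS)2(NH3)]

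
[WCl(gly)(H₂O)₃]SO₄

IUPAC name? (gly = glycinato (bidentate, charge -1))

The 1 sulfate counter-ion carries a total charge of -2, so each complex ion is 2+.
Ligand charges: 1×glycinato (-1 each), 1×chloro (-1 each), 3×aqua (neutral); total -2. So W + (-2) = 2+, giving W = +4.
Ligands are named alphabetically: aqua before chloro before glycinato.

triaquachloro(glycinato)tungsten(IV) sulfate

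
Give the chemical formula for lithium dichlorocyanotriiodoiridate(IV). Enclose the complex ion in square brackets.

Ligands: 2 chloro (Cl, -1), 3 iodo (I, -1), 1 cyano (CN, -1). Ligand charge sum = -6.
Charge balance with lithium (+1) requires 1 complex ion per 2 lithium.

Li2[IrCl2(CN)I3]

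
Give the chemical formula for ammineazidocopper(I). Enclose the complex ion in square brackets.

Ligands: 1 ammine (NH3, neutral), 1 azido (N3, -1). Ligand charge sum = -1.
With Cu in oxidation state +1, the complex ion is [Cu...].

[Cu(N3)(NH3)]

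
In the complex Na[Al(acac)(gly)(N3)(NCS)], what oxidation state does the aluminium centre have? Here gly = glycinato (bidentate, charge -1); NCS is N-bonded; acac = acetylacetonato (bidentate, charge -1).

+3

1 sodium outside the brackets (+1 each) → the complex ion is 1−.
Ligand charges: 1×gly = -1; 1×N3 = -1; 1×NCS = -1; 1×acac = -1; sum -4.
Al + (-4) = 1− ⇒ Al is +3.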